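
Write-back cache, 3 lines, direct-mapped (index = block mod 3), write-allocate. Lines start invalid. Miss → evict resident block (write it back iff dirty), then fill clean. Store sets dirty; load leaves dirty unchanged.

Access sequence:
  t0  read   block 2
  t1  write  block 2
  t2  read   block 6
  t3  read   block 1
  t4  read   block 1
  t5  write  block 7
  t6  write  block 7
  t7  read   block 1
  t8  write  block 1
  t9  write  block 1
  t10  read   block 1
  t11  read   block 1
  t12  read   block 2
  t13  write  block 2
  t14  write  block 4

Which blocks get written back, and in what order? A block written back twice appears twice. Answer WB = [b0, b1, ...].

  0 | R B2 → L2 miss [-]
  1 | W B2 → L2 hit [D]
  2 | R B6 → L0 miss [-]
  3 | R B1 → L1 miss [-]
  4 | R B1 → L1 hit [-]
  5 | W B7 → L1 miss [D]
  6 | W B7 → L1 hit [D]
  7 | R B1 → L1 miss wb→B7 [-]
  8 | W B1 → L1 hit [D]
  9 | W B1 → L1 hit [D]
  10 | R B1 → L1 hit [D]
  11 | R B1 → L1 hit [D]
  12 | R B2 → L2 hit [D]
  13 | W B2 → L2 hit [D]
  14 | W B4 → L1 miss wb→B1 [D]

WB = [7, 1]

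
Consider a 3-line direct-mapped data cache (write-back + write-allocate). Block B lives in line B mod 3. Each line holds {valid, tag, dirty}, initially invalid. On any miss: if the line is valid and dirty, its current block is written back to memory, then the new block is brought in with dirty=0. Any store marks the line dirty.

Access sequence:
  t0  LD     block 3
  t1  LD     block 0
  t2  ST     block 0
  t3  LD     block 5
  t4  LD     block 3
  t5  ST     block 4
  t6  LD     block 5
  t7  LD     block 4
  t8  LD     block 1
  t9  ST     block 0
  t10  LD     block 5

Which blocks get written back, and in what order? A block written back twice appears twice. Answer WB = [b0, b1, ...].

WB = [0, 4]

0: R B3 → L0 miss [-]
1: R B0 → L0 miss [-]
2: W B0 → L0 hit [D]
3: R B5 → L2 miss [-]
4: R B3 → L0 miss wb→B0 [-]
5: W B4 → L1 miss [D]
6: R B5 → L2 hit [-]
7: R B4 → L1 hit [D]
8: R B1 → L1 miss wb→B4 [-]
9: W B0 → L0 miss [D]
10: R B5 → L2 hit [-]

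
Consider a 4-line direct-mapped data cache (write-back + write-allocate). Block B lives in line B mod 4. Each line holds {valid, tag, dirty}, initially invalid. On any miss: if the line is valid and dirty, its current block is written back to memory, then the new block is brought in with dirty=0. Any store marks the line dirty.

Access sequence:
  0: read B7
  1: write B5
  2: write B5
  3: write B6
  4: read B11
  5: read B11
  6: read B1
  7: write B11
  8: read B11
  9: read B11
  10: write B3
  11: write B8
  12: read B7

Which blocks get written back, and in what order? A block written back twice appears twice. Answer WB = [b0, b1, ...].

WB = [5, 11, 3]

0: R B7 -> L3 miss  d=-]
1: W B5 -> L1 miss  d=D]
2: W B5 -> L1 hit  d=D]
3: W B6 -> L2 miss  d=D]
4: R B11 -> L3 miss  d=-]
5: R B11 -> L3 hit  d=-]
6: R B1 -> L1 miss wb->B5  d=-]
7: W B11 -> L3 hit  d=D]
8: R B11 -> L3 hit  d=D]
9: R B11 -> L3 hit  d=D]
10: W B3 -> L3 miss wb->B11  d=D]
11: W B8 -> L0 miss  d=D]
12: R B7 -> L3 miss wb->B3  d=-]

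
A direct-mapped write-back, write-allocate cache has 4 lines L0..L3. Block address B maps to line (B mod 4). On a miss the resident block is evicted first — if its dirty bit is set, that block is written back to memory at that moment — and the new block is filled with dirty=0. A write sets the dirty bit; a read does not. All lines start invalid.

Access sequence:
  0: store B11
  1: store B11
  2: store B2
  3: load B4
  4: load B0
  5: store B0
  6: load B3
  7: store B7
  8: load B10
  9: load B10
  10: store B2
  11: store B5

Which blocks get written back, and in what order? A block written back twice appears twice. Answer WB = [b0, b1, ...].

  0 | W B11 → L3 miss [D]
  1 | W B11 → L3 hit [D]
  2 | W B2 → L2 miss [D]
  3 | R B4 → L0 miss [-]
  4 | R B0 → L0 miss [-]
  5 | W B0 → L0 hit [D]
  6 | R B3 → L3 miss wb→B11 [-]
  7 | W B7 → L3 miss [D]
  8 | R B10 → L2 miss wb→B2 [-]
  9 | R B10 → L2 hit [-]
  10 | W B2 → L2 miss [D]
  11 | W B5 → L1 miss [D]

WB = [11, 2]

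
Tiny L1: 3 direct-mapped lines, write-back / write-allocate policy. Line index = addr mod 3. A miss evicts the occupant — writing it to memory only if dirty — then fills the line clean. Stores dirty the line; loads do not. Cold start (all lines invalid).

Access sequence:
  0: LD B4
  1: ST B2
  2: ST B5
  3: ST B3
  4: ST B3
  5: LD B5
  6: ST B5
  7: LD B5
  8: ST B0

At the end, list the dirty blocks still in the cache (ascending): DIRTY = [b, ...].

DIRTY = [0, 5]

0: R B4 -> L1 miss  d=-]
1: W B2 -> L2 miss  d=D]
2: W B5 -> L2 miss wb->B2  d=D]
3: W B3 -> L0 miss  d=D]
4: W B3 -> L0 hit  d=D]
5: R B5 -> L2 hit  d=D]
6: W B5 -> L2 hit  d=D]
7: R B5 -> L2 hit  d=D]
8: W B0 -> L0 miss wb->B3  d=D]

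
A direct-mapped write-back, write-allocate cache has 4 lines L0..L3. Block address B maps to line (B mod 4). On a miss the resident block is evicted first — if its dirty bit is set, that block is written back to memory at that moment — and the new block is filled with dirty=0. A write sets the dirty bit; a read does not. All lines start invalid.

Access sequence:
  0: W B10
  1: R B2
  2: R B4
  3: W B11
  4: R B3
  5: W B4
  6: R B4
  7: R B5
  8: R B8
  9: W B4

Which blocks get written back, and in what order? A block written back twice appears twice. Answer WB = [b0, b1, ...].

WB = [10, 11, 4]

0: W B10 -> L2 miss  d=D]
1: R B2 -> L2 miss wb->B10  d=-]
2: R B4 -> L0 miss  d=-]
3: W B11 -> L3 miss  d=D]
4: R B3 -> L3 miss wb->B11  d=-]
5: W B4 -> L0 hit  d=D]
6: R B4 -> L0 hit  d=D]
7: R B5 -> L1 miss  d=-]
8: R B8 -> L0 miss wb->B4  d=-]
9: W B4 -> L0 miss  d=D]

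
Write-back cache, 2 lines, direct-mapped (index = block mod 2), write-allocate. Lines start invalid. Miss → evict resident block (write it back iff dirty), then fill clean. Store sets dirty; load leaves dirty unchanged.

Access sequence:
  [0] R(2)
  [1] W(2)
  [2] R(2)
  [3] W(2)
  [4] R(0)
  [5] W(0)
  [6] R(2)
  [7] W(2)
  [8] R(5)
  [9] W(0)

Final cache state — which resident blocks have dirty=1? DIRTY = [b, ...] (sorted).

DIRTY = [0]

0: R B2 → L0 miss [-]
1: W B2 → L0 hit [D]
2: R B2 → L0 hit [D]
3: W B2 → L0 hit [D]
4: R B0 → L0 miss wb→B2 [-]
5: W B0 → L0 hit [D]
6: R B2 → L0 miss wb→B0 [-]
7: W B2 → L0 hit [D]
8: R B5 → L1 miss [-]
9: W B0 → L0 miss wb→B2 [D]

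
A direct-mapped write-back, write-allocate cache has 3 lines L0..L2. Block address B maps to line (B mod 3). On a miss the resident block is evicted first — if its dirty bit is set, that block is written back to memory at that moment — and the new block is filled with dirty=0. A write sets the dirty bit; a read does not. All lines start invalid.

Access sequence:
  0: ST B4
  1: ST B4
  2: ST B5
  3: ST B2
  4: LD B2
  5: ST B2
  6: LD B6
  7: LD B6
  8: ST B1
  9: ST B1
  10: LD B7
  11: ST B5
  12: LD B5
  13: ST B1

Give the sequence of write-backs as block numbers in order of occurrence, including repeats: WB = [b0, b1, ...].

0: W B4 → L1 miss [D]
1: W B4 → L1 hit [D]
2: W B5 → L2 miss [D]
3: W B2 → L2 miss wb→B5 [D]
4: R B2 → L2 hit [D]
5: W B2 → L2 hit [D]
6: R B6 → L0 miss [-]
7: R B6 → L0 hit [-]
8: W B1 → L1 miss wb→B4 [D]
9: W B1 → L1 hit [D]
10: R B7 → L1 miss wb→B1 [-]
11: W B5 → L2 miss wb→B2 [D]
12: R B5 → L2 hit [D]
13: W B1 → L1 miss [D]

WB = [5, 4, 1, 2]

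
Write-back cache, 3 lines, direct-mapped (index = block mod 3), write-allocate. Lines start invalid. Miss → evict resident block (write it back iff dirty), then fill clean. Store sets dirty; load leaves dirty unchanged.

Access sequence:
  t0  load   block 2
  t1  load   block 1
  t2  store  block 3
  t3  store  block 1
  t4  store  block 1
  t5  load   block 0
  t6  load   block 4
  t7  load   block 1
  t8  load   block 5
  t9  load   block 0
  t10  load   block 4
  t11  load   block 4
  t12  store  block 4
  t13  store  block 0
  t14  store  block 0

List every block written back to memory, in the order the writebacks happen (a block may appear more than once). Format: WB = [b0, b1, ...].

0: R B2 → L2 miss [-]
1: R B1 → L1 miss [-]
2: W B3 → L0 miss [D]
3: W B1 → L1 hit [D]
4: W B1 → L1 hit [D]
5: R B0 → L0 miss wb→B3 [-]
6: R B4 → L1 miss wb→B1 [-]
7: R B1 → L1 miss [-]
8: R B5 → L2 miss [-]
9: R B0 → L0 hit [-]
10: R B4 → L1 miss [-]
11: R B4 → L1 hit [-]
12: W B4 → L1 hit [D]
13: W B0 → L0 hit [D]
14: W B0 → L0 hit [D]

WB = [3, 1]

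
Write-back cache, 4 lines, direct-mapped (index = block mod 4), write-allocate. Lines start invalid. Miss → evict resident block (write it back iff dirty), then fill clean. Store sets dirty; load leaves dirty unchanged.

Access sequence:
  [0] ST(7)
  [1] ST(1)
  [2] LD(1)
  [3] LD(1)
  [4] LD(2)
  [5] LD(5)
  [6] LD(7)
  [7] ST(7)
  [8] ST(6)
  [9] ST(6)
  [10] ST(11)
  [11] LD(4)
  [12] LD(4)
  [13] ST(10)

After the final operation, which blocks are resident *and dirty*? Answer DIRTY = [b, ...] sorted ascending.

DIRTY = [10, 11]

0: W B7 -> L3 miss  d=D]
1: W B1 -> L1 miss  d=D]
2: R B1 -> L1 hit  d=D]
3: R B1 -> L1 hit  d=D]
4: R B2 -> L2 miss  d=-]
5: R B5 -> L1 miss wb->B1  d=-]
6: R B7 -> L3 hit  d=D]
7: W B7 -> L3 hit  d=D]
8: W B6 -> L2 miss  d=D]
9: W B6 -> L2 hit  d=D]
10: W B11 -> L3 miss wb->B7  d=D]
11: R B4 -> L0 miss  d=-]
12: R B4 -> L0 hit  d=-]
13: W B10 -> L2 miss wb->B6  d=D]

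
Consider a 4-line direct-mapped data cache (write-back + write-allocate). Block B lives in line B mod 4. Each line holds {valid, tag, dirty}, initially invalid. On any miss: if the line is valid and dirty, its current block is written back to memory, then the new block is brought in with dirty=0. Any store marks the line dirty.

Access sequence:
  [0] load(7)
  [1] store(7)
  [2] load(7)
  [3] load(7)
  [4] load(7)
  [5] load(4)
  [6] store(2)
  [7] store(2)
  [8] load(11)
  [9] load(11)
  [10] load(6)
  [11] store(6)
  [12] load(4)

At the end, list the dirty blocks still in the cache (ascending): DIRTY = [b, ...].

DIRTY = [6]

0: R B7 -> L3 miss  d=-]
1: W B7 -> L3 hit  d=D]
2: R B7 -> L3 hit  d=D]
3: R B7 -> L3 hit  d=D]
4: R B7 -> L3 hit  d=D]
5: R B4 -> L0 miss  d=-]
6: W B2 -> L2 miss  d=D]
7: W B2 -> L2 hit  d=D]
8: R B11 -> L3 miss wb->B7  d=-]
9: R B11 -> L3 hit  d=-]
10: R B6 -> L2 miss wb->B2  d=-]
11: W B6 -> L2 hit  d=D]
12: R B4 -> L0 hit  d=-]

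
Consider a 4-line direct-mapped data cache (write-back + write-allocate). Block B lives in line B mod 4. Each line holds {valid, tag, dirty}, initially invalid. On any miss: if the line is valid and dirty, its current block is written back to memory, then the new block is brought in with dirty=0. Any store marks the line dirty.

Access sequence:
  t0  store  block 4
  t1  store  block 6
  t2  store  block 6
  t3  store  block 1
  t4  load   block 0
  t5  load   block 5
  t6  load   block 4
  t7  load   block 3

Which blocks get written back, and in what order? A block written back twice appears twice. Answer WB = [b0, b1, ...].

0: W B4 → L0 miss [D]
1: W B6 → L2 miss [D]
2: W B6 → L2 hit [D]
3: W B1 → L1 miss [D]
4: R B0 → L0 miss wb→B4 [-]
5: R B5 → L1 miss wb→B1 [-]
6: R B4 → L0 miss [-]
7: R B3 → L3 miss [-]

WB = [4, 1]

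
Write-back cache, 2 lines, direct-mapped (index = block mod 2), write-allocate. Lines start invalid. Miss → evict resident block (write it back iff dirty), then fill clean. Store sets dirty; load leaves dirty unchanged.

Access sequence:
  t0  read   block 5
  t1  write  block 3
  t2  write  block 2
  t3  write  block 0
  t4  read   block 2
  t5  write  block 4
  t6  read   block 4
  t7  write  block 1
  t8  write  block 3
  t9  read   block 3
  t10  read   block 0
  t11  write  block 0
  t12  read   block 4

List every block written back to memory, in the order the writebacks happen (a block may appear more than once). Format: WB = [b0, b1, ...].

0: R B5 → L1 miss [-]
1: W B3 → L1 miss [D]
2: W B2 → L0 miss [D]
3: W B0 → L0 miss wb→B2 [D]
4: R B2 → L0 miss wb→B0 [-]
5: W B4 → L0 miss [D]
6: R B4 → L0 hit [D]
7: W B1 → L1 miss wb→B3 [D]
8: W B3 → L1 miss wb→B1 [D]
9: R B3 → L1 hit [D]
10: R B0 → L0 miss wb→B4 [-]
11: W B0 → L0 hit [D]
12: R B4 → L0 miss wb→B0 [-]

WB = [2, 0, 3, 1, 4, 0]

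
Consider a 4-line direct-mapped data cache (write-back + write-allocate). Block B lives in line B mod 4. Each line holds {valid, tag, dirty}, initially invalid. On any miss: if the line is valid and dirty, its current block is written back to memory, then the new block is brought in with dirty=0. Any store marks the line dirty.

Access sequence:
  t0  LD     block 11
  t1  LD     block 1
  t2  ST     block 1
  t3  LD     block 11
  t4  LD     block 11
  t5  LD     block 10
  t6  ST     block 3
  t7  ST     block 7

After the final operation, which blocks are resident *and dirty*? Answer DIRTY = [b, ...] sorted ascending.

DIRTY = [1, 7]

  0 | R B11 → L3 miss [-]
  1 | R B1 → L1 miss [-]
  2 | W B1 → L1 hit [D]
  3 | R B11 → L3 hit [-]
  4 | R B11 → L3 hit [-]
  5 | R B10 → L2 miss [-]
  6 | W B3 → L3 miss [D]
  7 | W B7 → L3 miss wb→B3 [D]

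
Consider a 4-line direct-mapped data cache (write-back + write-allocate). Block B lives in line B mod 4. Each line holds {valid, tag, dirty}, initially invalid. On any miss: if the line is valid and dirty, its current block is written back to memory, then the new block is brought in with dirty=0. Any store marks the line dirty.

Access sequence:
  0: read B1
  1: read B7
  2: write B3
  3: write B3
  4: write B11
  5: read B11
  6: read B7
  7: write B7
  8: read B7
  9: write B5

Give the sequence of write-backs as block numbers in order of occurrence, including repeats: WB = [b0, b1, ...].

0: R B1 -> L1 miss  d=-]
1: R B7 -> L3 miss  d=-]
2: W B3 -> L3 miss  d=D]
3: W B3 -> L3 hit  d=D]
4: W B11 -> L3 miss wb->B3  d=D]
5: R B11 -> L3 hit  d=D]
6: R B7 -> L3 miss wb->B11  d=-]
7: W B7 -> L3 hit  d=D]
8: R B7 -> L3 hit  d=D]
9: W B5 -> L1 miss  d=D]

WB = [3, 11]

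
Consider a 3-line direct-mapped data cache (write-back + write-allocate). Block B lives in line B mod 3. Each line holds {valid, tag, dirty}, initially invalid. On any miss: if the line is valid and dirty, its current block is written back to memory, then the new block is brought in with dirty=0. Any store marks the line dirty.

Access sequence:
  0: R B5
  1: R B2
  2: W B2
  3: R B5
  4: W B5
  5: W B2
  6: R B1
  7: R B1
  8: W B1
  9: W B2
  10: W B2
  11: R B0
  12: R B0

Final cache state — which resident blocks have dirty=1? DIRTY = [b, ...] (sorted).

  0 | R B5 → L2 miss [-]
  1 | R B2 → L2 miss [-]
  2 | W B2 → L2 hit [D]
  3 | R B5 → L2 miss wb→B2 [-]
  4 | W B5 → L2 hit [D]
  5 | W B2 → L2 miss wb→B5 [D]
  6 | R B1 → L1 miss [-]
  7 | R B1 → L1 hit [-]
  8 | W B1 → L1 hit [D]
  9 | W B2 → L2 hit [D]
  10 | W B2 → L2 hit [D]
  11 | R B0 → L0 miss [-]
  12 | R B0 → L0 hit [-]

DIRTY = [1, 2]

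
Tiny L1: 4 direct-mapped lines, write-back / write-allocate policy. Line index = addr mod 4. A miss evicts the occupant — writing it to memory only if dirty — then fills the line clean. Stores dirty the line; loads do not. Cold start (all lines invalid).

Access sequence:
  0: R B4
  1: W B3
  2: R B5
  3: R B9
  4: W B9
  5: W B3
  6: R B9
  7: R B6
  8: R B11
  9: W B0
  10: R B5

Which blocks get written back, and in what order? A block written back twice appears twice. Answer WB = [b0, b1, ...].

WB = [3, 9]

  0 | R B4 → L0 miss [-]
  1 | W B3 → L3 miss [D]
  2 | R B5 → L1 miss [-]
  3 | R B9 → L1 miss [-]
  4 | W B9 → L1 hit [D]
  5 | W B3 → L3 hit [D]
  6 | R B9 → L1 hit [D]
  7 | R B6 → L2 miss [-]
  8 | R B11 → L3 miss wb→B3 [-]
  9 | W B0 → L0 miss [D]
  10 | R B5 → L1 miss wb→B9 [-]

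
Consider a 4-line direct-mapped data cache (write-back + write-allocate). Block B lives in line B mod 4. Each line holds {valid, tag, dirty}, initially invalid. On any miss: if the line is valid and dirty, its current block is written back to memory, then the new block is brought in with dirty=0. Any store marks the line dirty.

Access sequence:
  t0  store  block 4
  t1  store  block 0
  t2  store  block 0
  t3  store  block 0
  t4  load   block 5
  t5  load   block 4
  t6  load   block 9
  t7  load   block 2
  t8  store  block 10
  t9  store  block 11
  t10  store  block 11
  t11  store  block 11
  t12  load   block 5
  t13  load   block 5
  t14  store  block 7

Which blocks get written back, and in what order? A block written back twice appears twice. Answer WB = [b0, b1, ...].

  0 | W B4 → L0 miss [D]
  1 | W B0 → L0 miss wb→B4 [D]
  2 | W B0 → L0 hit [D]
  3 | W B0 → L0 hit [D]
  4 | R B5 → L1 miss [-]
  5 | R B4 → L0 miss wb→B0 [-]
  6 | R B9 → L1 miss [-]
  7 | R B2 → L2 miss [-]
  8 | W B10 → L2 miss [D]
  9 | W B11 → L3 miss [D]
  10 | W B11 → L3 hit [D]
  11 | W B11 → L3 hit [D]
  12 | R B5 → L1 miss [-]
  13 | R B5 → L1 hit [-]
  14 | W B7 → L3 miss wb→B11 [D]

WB = [4, 0, 11]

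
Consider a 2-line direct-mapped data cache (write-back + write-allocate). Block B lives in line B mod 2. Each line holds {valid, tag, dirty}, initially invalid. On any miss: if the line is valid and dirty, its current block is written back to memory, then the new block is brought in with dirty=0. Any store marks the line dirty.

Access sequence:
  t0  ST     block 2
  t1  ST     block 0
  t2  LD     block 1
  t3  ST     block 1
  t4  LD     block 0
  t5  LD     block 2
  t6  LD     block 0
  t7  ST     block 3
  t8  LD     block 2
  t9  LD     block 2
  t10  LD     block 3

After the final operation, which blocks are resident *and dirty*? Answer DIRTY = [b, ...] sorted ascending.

0: W B2 → L0 miss [D]
1: W B0 → L0 miss wb→B2 [D]
2: R B1 → L1 miss [-]
3: W B1 → L1 hit [D]
4: R B0 → L0 hit [D]
5: R B2 → L0 miss wb→B0 [-]
6: R B0 → L0 miss [-]
7: W B3 → L1 miss wb→B1 [D]
8: R B2 → L0 miss [-]
9: R B2 → L0 hit [-]
10: R B3 → L1 hit [D]

DIRTY = [3]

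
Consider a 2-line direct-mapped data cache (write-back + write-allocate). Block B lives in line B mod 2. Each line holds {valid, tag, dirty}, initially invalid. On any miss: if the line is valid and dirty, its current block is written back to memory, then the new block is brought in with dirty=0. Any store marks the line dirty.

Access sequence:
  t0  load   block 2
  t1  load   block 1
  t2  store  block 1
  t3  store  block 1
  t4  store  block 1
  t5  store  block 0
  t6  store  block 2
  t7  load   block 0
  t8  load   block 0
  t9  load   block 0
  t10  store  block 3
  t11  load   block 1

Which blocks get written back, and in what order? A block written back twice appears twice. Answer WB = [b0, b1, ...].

0: R B2 -> L0 miss  d=-]
1: R B1 -> L1 miss  d=-]
2: W B1 -> L1 hit  d=D]
3: W B1 -> L1 hit  d=D]
4: W B1 -> L1 hit  d=D]
5: W B0 -> L0 miss  d=D]
6: W B2 -> L0 miss wb->B0  d=D]
7: R B0 -> L0 miss wb->B2  d=-]
8: R B0 -> L0 hit  d=-]
9: R B0 -> L0 hit  d=-]
10: W B3 -> L1 miss wb->B1  d=D]
11: R B1 -> L1 miss wb->B3  d=-]

WB = [0, 2, 1, 3]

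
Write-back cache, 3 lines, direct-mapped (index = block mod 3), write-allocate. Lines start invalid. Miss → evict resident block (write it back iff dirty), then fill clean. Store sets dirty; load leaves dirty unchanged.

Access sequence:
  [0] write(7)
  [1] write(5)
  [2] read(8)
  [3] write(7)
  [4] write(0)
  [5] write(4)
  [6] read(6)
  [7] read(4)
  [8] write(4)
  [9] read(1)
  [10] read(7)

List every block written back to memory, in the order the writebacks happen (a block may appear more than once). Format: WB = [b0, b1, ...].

0: W B7 → L1 miss [D]
1: W B5 → L2 miss [D]
2: R B8 → L2 miss wb→B5 [-]
3: W B7 → L1 hit [D]
4: W B0 → L0 miss [D]
5: W B4 → L1 miss wb→B7 [D]
6: R B6 → L0 miss wb→B0 [-]
7: R B4 → L1 hit [D]
8: W B4 → L1 hit [D]
9: R B1 → L1 miss wb→B4 [-]
10: R B7 → L1 miss [-]

WB = [5, 7, 0, 4]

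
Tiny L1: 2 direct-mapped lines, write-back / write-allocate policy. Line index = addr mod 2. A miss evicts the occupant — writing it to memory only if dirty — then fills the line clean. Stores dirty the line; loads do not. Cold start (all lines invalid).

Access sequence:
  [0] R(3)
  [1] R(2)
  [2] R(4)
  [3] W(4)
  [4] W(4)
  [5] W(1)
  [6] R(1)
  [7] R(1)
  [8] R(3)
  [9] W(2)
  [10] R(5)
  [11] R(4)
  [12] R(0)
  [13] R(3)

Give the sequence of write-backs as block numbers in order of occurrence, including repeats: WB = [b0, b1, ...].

WB = [1, 4, 2]

  0 | R B3 → L1 miss [-]
  1 | R B2 → L0 miss [-]
  2 | R B4 → L0 miss [-]
  3 | W B4 → L0 hit [D]
  4 | W B4 → L0 hit [D]
  5 | W B1 → L1 miss [D]
  6 | R B1 → L1 hit [D]
  7 | R B1 → L1 hit [D]
  8 | R B3 → L1 miss wb→B1 [-]
  9 | W B2 → L0 miss wb→B4 [D]
  10 | R B5 → L1 miss [-]
  11 | R B4 → L0 miss wb→B2 [-]
  12 | R B0 → L0 miss [-]
  13 | R B3 → L1 miss [-]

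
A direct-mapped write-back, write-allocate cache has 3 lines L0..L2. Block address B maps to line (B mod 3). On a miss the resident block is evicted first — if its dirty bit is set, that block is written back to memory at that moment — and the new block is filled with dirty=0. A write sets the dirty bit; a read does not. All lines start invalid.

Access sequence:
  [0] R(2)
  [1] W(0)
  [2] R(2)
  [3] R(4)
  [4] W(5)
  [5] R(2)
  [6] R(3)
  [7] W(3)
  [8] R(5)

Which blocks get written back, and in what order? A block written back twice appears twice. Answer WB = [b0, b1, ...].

  0 | R B2 → L2 miss [-]
  1 | W B0 → L0 miss [D]
  2 | R B2 → L2 hit [-]
  3 | R B4 → L1 miss [-]
  4 | W B5 → L2 miss [D]
  5 | R B2 → L2 miss wb→B5 [-]
  6 | R B3 → L0 miss wb→B0 [-]
  7 | W B3 → L0 hit [D]
  8 | R B5 → L2 miss [-]

WB = [5, 0]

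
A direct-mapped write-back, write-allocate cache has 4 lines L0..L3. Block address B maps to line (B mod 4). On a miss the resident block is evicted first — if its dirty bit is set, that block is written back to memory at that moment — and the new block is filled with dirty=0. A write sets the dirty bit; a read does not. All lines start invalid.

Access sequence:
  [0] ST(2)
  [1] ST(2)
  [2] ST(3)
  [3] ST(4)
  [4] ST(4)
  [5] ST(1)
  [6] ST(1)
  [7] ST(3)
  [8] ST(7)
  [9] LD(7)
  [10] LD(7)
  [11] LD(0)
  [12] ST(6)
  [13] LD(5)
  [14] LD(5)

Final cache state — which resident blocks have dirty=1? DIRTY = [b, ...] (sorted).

DIRTY = [6, 7]

  0 | W B2 → L2 miss [D]
  1 | W B2 → L2 hit [D]
  2 | W B3 → L3 miss [D]
  3 | W B4 → L0 miss [D]
  4 | W B4 → L0 hit [D]
  5 | W B1 → L1 miss [D]
  6 | W B1 → L1 hit [D]
  7 | W B3 → L3 hit [D]
  8 | W B7 → L3 miss wb→B3 [D]
  9 | R B7 → L3 hit [D]
  10 | R B7 → L3 hit [D]
  11 | R B0 → L0 miss wb→B4 [-]
  12 | W B6 → L2 miss wb→B2 [D]
  13 | R B5 → L1 miss wb→B1 [-]
  14 | R B5 → L1 hit [-]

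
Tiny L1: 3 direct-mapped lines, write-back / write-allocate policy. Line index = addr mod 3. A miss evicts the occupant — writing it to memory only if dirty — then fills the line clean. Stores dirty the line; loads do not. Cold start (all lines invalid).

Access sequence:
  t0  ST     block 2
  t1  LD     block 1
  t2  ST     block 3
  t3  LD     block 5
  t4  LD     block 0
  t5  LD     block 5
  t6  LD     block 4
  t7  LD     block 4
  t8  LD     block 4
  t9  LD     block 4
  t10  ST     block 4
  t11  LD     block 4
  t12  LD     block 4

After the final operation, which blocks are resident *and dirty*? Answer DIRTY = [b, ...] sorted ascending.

  0 | W B2 → L2 miss [D]
  1 | R B1 → L1 miss [-]
  2 | W B3 → L0 miss [D]
  3 | R B5 → L2 miss wb→B2 [-]
  4 | R B0 → L0 miss wb→B3 [-]
  5 | R B5 → L2 hit [-]
  6 | R B4 → L1 miss [-]
  7 | R B4 → L1 hit [-]
  8 | R B4 → L1 hit [-]
  9 | R B4 → L1 hit [-]
  10 | W B4 → L1 hit [D]
  11 | R B4 → L1 hit [D]
  12 | R B4 → L1 hit [D]

DIRTY = [4]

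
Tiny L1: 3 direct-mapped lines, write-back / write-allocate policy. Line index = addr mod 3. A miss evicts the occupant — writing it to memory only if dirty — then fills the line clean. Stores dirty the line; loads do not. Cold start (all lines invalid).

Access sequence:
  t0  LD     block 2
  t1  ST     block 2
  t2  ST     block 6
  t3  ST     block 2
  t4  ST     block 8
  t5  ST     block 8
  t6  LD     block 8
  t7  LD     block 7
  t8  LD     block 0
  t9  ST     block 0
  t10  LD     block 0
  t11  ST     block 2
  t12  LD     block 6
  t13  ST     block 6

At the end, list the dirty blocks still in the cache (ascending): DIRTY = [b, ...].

0: R B2 -> L2 miss  d=-]
1: W B2 -> L2 hit  d=D]
2: W B6 -> L0 miss  d=D]
3: W B2 -> L2 hit  d=D]
4: W B8 -> L2 miss wb->B2  d=D]
5: W B8 -> L2 hit  d=D]
6: R B8 -> L2 hit  d=D]
7: R B7 -> L1 miss  d=-]
8: R B0 -> L0 miss wb->B6  d=-]
9: W B0 -> L0 hit  d=D]
10: R B0 -> L0 hit  d=D]
11: W B2 -> L2 miss wb->B8  d=D]
12: R B6 -> L0 miss wb->B0  d=-]
13: W B6 -> L0 hit  d=D]

DIRTY = [2, 6]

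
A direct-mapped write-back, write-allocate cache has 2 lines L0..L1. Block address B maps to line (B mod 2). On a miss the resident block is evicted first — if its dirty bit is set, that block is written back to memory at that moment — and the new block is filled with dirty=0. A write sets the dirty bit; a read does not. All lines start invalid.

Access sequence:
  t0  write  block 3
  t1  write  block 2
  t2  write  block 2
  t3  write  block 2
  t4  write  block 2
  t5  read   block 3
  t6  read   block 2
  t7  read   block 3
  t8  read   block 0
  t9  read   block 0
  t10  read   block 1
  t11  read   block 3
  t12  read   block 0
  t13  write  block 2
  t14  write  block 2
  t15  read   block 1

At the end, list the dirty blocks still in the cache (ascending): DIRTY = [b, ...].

0: W B3 → L1 miss [D]
1: W B2 → L0 miss [D]
2: W B2 → L0 hit [D]
3: W B2 → L0 hit [D]
4: W B2 → L0 hit [D]
5: R B3 → L1 hit [D]
6: R B2 → L0 hit [D]
7: R B3 → L1 hit [D]
8: R B0 → L0 miss wb→B2 [-]
9: R B0 → L0 hit [-]
10: R B1 → L1 miss wb→B3 [-]
11: R B3 → L1 miss [-]
12: R B0 → L0 hit [-]
13: W B2 → L0 miss [D]
14: W B2 → L0 hit [D]
15: R B1 → L1 miss [-]

DIRTY = [2]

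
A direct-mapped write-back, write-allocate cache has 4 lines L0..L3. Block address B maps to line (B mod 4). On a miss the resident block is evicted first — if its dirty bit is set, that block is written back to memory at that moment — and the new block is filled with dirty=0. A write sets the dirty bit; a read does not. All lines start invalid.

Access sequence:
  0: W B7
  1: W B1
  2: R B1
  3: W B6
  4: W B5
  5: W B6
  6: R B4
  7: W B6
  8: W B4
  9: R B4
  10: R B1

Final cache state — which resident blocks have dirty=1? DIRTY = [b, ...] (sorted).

  0 | W B7 → L3 miss [D]
  1 | W B1 → L1 miss [D]
  2 | R B1 → L1 hit [D]
  3 | W B6 → L2 miss [D]
  4 | W B5 → L1 miss wb→B1 [D]
  5 | W B6 → L2 hit [D]
  6 | R B4 → L0 miss [-]
  7 | W B6 → L2 hit [D]
  8 | W B4 → L0 hit [D]
  9 | R B4 → L0 hit [D]
  10 | R B1 → L1 miss wb→B5 [-]

DIRTY = [4, 6, 7]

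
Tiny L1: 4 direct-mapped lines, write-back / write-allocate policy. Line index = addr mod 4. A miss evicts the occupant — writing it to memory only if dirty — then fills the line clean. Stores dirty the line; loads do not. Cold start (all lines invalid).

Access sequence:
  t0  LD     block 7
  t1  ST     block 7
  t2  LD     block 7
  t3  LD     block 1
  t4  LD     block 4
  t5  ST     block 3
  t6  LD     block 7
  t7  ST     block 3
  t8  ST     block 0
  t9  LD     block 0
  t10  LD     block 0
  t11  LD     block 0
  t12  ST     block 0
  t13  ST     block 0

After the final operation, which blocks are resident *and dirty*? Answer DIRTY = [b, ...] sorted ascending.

  0 | R B7 → L3 miss [-]
  1 | W B7 → L3 hit [D]
  2 | R B7 → L3 hit [D]
  3 | R B1 → L1 miss [-]
  4 | R B4 → L0 miss [-]
  5 | W B3 → L3 miss wb→B7 [D]
  6 | R B7 → L3 miss wb→B3 [-]
  7 | W B3 → L3 miss [D]
  8 | W B0 → L0 miss [D]
  9 | R B0 → L0 hit [D]
  10 | R B0 → L0 hit [D]
  11 | R B0 → L0 hit [D]
  12 | W B0 → L0 hit [D]
  13 | W B0 → L0 hit [D]

DIRTY = [0, 3]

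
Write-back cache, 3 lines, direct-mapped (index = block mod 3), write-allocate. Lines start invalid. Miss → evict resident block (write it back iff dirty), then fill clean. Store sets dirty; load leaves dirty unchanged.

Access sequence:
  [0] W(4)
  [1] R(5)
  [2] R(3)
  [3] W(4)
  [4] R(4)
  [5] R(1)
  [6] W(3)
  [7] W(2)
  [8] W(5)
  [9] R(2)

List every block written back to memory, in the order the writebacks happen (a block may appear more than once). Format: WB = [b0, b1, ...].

WB = [4, 2, 5]

0: W B4 -> L1 miss  d=D]
1: R B5 -> L2 miss  d=-]
2: R B3 -> L0 miss  d=-]
3: W B4 -> L1 hit  d=D]
4: R B4 -> L1 hit  d=D]
5: R B1 -> L1 miss wb->B4  d=-]
6: W B3 -> L0 hit  d=D]
7: W B2 -> L2 miss  d=D]
8: W B5 -> L2 miss wb->B2  d=D]
9: R B2 -> L2 miss wb->B5  d=-]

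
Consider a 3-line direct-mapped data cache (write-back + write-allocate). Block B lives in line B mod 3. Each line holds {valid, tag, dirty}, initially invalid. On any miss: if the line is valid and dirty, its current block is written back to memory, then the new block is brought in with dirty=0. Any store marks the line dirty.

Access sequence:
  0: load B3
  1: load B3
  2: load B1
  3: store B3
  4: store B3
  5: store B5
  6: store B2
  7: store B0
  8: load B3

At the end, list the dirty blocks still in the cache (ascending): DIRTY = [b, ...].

  0 | R B3 → L0 miss [-]
  1 | R B3 → L0 hit [-]
  2 | R B1 → L1 miss [-]
  3 | W B3 → L0 hit [D]
  4 | W B3 → L0 hit [D]
  5 | W B5 → L2 miss [D]
  6 | W B2 → L2 miss wb→B5 [D]
  7 | W B0 → L0 miss wb→B3 [D]
  8 | R B3 → L0 miss wb→B0 [-]

DIRTY = [2]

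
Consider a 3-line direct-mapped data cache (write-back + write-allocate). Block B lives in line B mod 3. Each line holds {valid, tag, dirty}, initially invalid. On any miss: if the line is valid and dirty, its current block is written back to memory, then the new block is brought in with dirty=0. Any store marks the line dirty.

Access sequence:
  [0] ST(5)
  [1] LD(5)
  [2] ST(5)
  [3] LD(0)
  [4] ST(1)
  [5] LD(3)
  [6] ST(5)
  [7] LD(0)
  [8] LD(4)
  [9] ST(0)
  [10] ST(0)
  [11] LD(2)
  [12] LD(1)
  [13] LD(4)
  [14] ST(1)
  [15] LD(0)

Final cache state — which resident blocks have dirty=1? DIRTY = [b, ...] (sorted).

0: W B5 → L2 miss [D]
1: R B5 → L2 hit [D]
2: W B5 → L2 hit [D]
3: R B0 → L0 miss [-]
4: W B1 → L1 miss [D]
5: R B3 → L0 miss [-]
6: W B5 → L2 hit [D]
7: R B0 → L0 miss [-]
8: R B4 → L1 miss wb→B1 [-]
9: W B0 → L0 hit [D]
10: W B0 → L0 hit [D]
11: R B2 → L2 miss wb→B5 [-]
12: R B1 → L1 miss [-]
13: R B4 → L1 miss [-]
14: W B1 → L1 miss [D]
15: R B0 → L0 hit [D]

DIRTY = [0, 1]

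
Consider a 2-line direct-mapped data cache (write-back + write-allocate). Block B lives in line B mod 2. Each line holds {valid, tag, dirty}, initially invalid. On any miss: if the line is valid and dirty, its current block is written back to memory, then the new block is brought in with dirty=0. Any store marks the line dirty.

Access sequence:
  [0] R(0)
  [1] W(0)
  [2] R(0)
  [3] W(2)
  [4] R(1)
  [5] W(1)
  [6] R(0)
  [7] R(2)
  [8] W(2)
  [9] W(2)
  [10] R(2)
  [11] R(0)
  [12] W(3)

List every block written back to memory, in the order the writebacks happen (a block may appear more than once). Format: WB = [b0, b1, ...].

WB = [0, 2, 2, 1]

  0 | R B0 → L0 miss [-]
  1 | W B0 → L0 hit [D]
  2 | R B0 → L0 hit [D]
  3 | W B2 → L0 miss wb→B0 [D]
  4 | R B1 → L1 miss [-]
  5 | W B1 → L1 hit [D]
  6 | R B0 → L0 miss wb→B2 [-]
  7 | R B2 → L0 miss [-]
  8 | W B2 → L0 hit [D]
  9 | W B2 → L0 hit [D]
  10 | R B2 → L0 hit [D]
  11 | R B0 → L0 miss wb→B2 [-]
  12 | W B3 → L1 miss wb→B1 [D]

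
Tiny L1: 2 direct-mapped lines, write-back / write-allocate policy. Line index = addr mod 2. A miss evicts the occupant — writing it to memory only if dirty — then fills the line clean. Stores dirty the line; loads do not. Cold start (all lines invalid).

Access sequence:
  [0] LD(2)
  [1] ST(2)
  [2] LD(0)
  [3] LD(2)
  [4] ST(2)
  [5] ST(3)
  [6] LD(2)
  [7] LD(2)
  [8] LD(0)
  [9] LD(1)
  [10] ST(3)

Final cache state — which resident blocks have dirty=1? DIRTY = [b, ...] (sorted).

0: R B2 -> L0 miss  d=-]
1: W B2 -> L0 hit  d=D]
2: R B0 -> L0 miss wb->B2  d=-]
3: R B2 -> L0 miss  d=-]
4: W B2 -> L0 hit  d=D]
5: W B3 -> L1 miss  d=D]
6: R B2 -> L0 hit  d=D]
7: R B2 -> L0 hit  d=D]
8: R B0 -> L0 miss wb->B2  d=-]
9: R B1 -> L1 miss wb->B3  d=-]
10: W B3 -> L1 miss  d=D]

DIRTY = [3]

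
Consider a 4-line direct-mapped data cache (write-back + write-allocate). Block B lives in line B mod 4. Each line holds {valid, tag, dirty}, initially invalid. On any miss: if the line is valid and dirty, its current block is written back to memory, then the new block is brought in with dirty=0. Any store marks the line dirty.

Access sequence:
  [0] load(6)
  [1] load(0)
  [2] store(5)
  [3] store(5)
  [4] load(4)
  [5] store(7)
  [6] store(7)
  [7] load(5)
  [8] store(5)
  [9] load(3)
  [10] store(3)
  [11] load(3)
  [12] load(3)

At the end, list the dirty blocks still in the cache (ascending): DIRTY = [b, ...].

0: R B6 → L2 miss [-]
1: R B0 → L0 miss [-]
2: W B5 → L1 miss [D]
3: W B5 → L1 hit [D]
4: R B4 → L0 miss [-]
5: W B7 → L3 miss [D]
6: W B7 → L3 hit [D]
7: R B5 → L1 hit [D]
8: W B5 → L1 hit [D]
9: R B3 → L3 miss wb→B7 [-]
10: W B3 → L3 hit [D]
11: R B3 → L3 hit [D]
12: R B3 → L3 hit [D]

DIRTY = [3, 5]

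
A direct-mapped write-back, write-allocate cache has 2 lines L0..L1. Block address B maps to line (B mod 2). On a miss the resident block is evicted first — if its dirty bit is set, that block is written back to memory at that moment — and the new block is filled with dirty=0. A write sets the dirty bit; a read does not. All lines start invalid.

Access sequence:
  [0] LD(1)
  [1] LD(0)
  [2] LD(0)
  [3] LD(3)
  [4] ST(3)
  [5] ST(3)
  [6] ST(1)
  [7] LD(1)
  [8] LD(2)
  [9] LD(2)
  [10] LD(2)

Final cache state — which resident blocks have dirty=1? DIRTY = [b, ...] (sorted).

DIRTY = [1]

  0 | R B1 → L1 miss [-]
  1 | R B0 → L0 miss [-]
  2 | R B0 → L0 hit [-]
  3 | R B3 → L1 miss [-]
  4 | W B3 → L1 hit [D]
  5 | W B3 → L1 hit [D]
  6 | W B1 → L1 miss wb→B3 [D]
  7 | R B1 → L1 hit [D]
  8 | R B2 → L0 miss [-]
  9 | R B2 → L0 hit [-]
  10 | R B2 → L0 hit [-]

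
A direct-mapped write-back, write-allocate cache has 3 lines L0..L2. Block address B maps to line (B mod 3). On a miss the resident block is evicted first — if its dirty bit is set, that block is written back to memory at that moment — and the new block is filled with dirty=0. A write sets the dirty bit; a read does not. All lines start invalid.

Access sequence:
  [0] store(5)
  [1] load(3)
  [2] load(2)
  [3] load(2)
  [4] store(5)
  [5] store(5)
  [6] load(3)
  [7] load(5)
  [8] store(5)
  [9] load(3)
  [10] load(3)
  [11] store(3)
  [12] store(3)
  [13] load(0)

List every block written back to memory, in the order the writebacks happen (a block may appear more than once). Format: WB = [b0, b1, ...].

WB = [5, 3]

0: W B5 → L2 miss [D]
1: R B3 → L0 miss [-]
2: R B2 → L2 miss wb→B5 [-]
3: R B2 → L2 hit [-]
4: W B5 → L2 miss [D]
5: W B5 → L2 hit [D]
6: R B3 → L0 hit [-]
7: R B5 → L2 hit [D]
8: W B5 → L2 hit [D]
9: R B3 → L0 hit [-]
10: R B3 → L0 hit [-]
11: W B3 → L0 hit [D]
12: W B3 → L0 hit [D]
13: R B0 → L0 miss wb→B3 [-]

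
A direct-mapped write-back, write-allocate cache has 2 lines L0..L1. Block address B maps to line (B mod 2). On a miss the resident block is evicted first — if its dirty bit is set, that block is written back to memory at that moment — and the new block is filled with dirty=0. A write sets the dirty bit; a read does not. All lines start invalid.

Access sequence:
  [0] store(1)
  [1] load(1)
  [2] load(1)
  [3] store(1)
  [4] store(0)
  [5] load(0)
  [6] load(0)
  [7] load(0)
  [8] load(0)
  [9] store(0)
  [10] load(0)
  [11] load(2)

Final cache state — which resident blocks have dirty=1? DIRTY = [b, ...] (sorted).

DIRTY = [1]

0: W B1 → L1 miss [D]
1: R B1 → L1 hit [D]
2: R B1 → L1 hit [D]
3: W B1 → L1 hit [D]
4: W B0 → L0 miss [D]
5: R B0 → L0 hit [D]
6: R B0 → L0 hit [D]
7: R B0 → L0 hit [D]
8: R B0 → L0 hit [D]
9: W B0 → L0 hit [D]
10: R B0 → L0 hit [D]
11: R B2 → L0 miss wb→B0 [-]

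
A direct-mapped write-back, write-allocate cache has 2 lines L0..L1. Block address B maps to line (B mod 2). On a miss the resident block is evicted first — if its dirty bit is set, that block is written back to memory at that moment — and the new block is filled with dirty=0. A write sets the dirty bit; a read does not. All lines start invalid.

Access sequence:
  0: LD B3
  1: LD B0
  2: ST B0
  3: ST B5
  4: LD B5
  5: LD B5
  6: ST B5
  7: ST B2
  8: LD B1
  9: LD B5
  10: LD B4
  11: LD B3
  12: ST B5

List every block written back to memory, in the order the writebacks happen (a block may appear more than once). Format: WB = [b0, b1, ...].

WB = [0, 5, 2]

0: R B3 -> L1 miss  d=-]
1: R B0 -> L0 miss  d=-]
2: W B0 -> L0 hit  d=D]
3: W B5 -> L1 miss  d=D]
4: R B5 -> L1 hit  d=D]
5: R B5 -> L1 hit  d=D]
6: W B5 -> L1 hit  d=D]
7: W B2 -> L0 miss wb->B0  d=D]
8: R B1 -> L1 miss wb->B5  d=-]
9: R B5 -> L1 miss  d=-]
10: R B4 -> L0 miss wb->B2  d=-]
11: R B3 -> L1 miss  d=-]
12: W B5 -> L1 miss  d=D]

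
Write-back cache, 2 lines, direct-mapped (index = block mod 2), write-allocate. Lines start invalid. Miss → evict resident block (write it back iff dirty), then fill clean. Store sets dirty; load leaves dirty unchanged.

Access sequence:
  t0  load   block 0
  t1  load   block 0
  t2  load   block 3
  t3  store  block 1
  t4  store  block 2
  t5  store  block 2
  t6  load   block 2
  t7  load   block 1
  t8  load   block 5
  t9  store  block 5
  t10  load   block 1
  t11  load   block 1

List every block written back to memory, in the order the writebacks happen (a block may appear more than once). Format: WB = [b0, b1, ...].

0: R B0 → L0 miss [-]
1: R B0 → L0 hit [-]
2: R B3 → L1 miss [-]
3: W B1 → L1 miss [D]
4: W B2 → L0 miss [D]
5: W B2 → L0 hit [D]
6: R B2 → L0 hit [D]
7: R B1 → L1 hit [D]
8: R B5 → L1 miss wb→B1 [-]
9: W B5 → L1 hit [D]
10: R B1 → L1 miss wb→B5 [-]
11: R B1 → L1 hit [-]

WB = [1, 5]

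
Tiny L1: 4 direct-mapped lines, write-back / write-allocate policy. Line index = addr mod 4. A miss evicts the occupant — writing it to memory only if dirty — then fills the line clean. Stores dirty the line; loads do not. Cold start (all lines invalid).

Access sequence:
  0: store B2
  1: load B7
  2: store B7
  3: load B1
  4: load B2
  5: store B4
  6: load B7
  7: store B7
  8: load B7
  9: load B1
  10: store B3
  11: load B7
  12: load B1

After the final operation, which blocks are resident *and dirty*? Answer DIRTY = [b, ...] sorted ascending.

DIRTY = [2, 4]

0: W B2 -> L2 miss  d=D]
1: R B7 -> L3 miss  d=-]
2: W B7 -> L3 hit  d=D]
3: R B1 -> L1 miss  d=-]
4: R B2 -> L2 hit  d=D]
5: W B4 -> L0 miss  d=D]
6: R B7 -> L3 hit  d=D]
7: W B7 -> L3 hit  d=D]
8: R B7 -> L3 hit  d=D]
9: R B1 -> L1 hit  d=-]
10: W B3 -> L3 miss wb->B7  d=D]
11: R B7 -> L3 miss wb->B3  d=-]
12: R B1 -> L1 hit  d=-]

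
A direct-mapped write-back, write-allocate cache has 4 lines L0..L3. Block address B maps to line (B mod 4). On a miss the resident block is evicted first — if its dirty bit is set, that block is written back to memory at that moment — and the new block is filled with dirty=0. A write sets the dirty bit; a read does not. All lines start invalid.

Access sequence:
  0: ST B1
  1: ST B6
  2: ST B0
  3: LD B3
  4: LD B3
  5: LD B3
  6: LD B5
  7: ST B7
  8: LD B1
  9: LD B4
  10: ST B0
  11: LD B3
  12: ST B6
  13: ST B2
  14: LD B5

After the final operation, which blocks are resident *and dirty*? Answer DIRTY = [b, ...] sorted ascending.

0: W B1 -> L1 miss  d=D]
1: W B6 -> L2 miss  d=D]
2: W B0 -> L0 miss  d=D]
3: R B3 -> L3 miss  d=-]
4: R B3 -> L3 hit  d=-]
5: R B3 -> L3 hit  d=-]
6: R B5 -> L1 miss wb->B1  d=-]
7: W B7 -> L3 miss  d=D]
8: R B1 -> L1 miss  d=-]
9: R B4 -> L0 miss wb->B0  d=-]
10: W B0 -> L0 miss  d=D]
11: R B3 -> L3 miss wb->B7  d=-]
12: W B6 -> L2 hit  d=D]
13: W B2 -> L2 miss wb->B6  d=D]
14: R B5 -> L1 miss  d=-]

DIRTY = [0, 2]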